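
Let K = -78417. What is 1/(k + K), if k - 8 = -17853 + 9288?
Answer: -1/86974 ≈ -1.1498e-5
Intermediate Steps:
k = -8557 (k = 8 + (-17853 + 9288) = 8 - 8565 = -8557)
1/(k + K) = 1/(-8557 - 78417) = 1/(-86974) = -1/86974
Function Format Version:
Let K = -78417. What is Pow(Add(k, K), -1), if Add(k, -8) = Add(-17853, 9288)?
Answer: Rational(-1, 86974) ≈ -1.1498e-5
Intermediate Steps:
k = -8557 (k = Add(8, Add(-17853, 9288)) = Add(8, -8565) = -8557)
Pow(Add(k, K), -1) = Pow(Add(-8557, -78417), -1) = Pow(-86974, -1) = Rational(-1, 86974)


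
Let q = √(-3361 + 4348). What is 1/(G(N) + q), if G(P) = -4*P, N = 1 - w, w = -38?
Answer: -52/7783 - √987/23349 ≈ -0.0080267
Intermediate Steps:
q = √987 ≈ 31.417
N = 39 (N = 1 - 1*(-38) = 1 + 38 = 39)
1/(G(N) + q) = 1/(-4*39 + √987) = 1/(-156 + √987)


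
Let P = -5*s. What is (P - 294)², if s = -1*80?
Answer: 11236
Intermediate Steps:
s = -80
P = 400 (P = -5*(-80) = 400)
(P - 294)² = (400 - 294)² = 106² = 11236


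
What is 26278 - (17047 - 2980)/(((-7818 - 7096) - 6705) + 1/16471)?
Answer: 1039719333989/39565172 ≈ 26279.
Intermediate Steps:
26278 - (17047 - 2980)/(((-7818 - 7096) - 6705) + 1/16471) = 26278 - 14067/((-14914 - 6705) + 1/16471) = 26278 - 14067/(-21619 + 1/16471) = 26278 - 14067/(-356086548/16471) = 26278 - 14067*(-16471)/356086548 = 26278 - 1*(-25744173/39565172) = 26278 + 25744173/39565172 = 1039719333989/39565172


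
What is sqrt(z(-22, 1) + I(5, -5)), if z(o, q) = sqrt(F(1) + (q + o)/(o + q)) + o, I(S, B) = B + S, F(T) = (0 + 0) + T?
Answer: sqrt(-22 + sqrt(2)) ≈ 4.5372*I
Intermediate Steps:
F(T) = T (F(T) = 0 + T = T)
z(o, q) = o + sqrt(2) (z(o, q) = sqrt(1 + (q + o)/(o + q)) + o = sqrt(1 + (o + q)/(o + q)) + o = sqrt(1 + 1) + o = sqrt(2) + o = o + sqrt(2))
sqrt(z(-22, 1) + I(5, -5)) = sqrt((-22 + sqrt(2)) + (-5 + 5)) = sqrt((-22 + sqrt(2)) + 0) = sqrt(-22 + sqrt(2))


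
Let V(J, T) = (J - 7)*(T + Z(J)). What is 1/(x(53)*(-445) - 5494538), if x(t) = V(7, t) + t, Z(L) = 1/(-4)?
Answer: -1/5518123 ≈ -1.8122e-7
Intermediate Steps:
Z(L) = -1/4
V(J, T) = (-7 + J)*(-1/4 + T) (V(J, T) = (J - 7)*(T - 1/4) = (-7 + J)*(-1/4 + T))
x(t) = t (x(t) = (7/4 - 7*t - 1/4*7 + 7*t) + t = (7/4 - 7*t - 7/4 + 7*t) + t = 0 + t = t)
1/(x(53)*(-445) - 5494538) = 1/(53*(-445) - 5494538) = 1/(-23585 - 5494538) = 1/(-5518123) = -1/5518123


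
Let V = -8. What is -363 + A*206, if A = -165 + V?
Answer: -36001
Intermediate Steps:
A = -173 (A = -165 - 8 = -173)
-363 + A*206 = -363 - 173*206 = -363 - 35638 = -36001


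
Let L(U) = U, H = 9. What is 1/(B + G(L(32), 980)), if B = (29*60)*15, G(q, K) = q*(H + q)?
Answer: 1/27412 ≈ 3.6480e-5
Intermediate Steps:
G(q, K) = q*(9 + q)
B = 26100 (B = 1740*15 = 26100)
1/(B + G(L(32), 980)) = 1/(26100 + 32*(9 + 32)) = 1/(26100 + 32*41) = 1/(26100 + 1312) = 1/27412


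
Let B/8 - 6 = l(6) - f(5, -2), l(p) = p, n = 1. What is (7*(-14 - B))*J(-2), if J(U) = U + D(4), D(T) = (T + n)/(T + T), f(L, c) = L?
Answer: 2695/4 ≈ 673.75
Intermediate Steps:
B = 56 (B = 48 + 8*(6 - 1*5) = 48 + 8*(6 - 5) = 48 + 8*1 = 48 + 8 = 56)
D(T) = (1 + T)/(2*T) (D(T) = (T + 1)/(T + T) = (1 + T)/((2*T)) = (1 + T)*(1/(2*T)) = (1 + T)/(2*T))
J(U) = 5/8 + U (J(U) = U + (1/2)*(1 + 4)/4 = U + (1/2)*(1/4)*5 = U + 5/8 = 5/8 + U)
(7*(-14 - B))*J(-2) = (7*(-14 - 1*56))*(5/8 - 2) = (7*(-14 - 56))*(-11/8) = (7*(-70))*(-11/8) = -490*(-11/8) = 2695/4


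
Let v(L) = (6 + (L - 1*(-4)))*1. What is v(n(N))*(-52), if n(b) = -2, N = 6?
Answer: -416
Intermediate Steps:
v(L) = 10 + L (v(L) = (6 + (L + 4))*1 = (6 + (4 + L))*1 = (10 + L)*1 = 10 + L)
v(n(N))*(-52) = (10 - 2)*(-52) = 8*(-52) = -416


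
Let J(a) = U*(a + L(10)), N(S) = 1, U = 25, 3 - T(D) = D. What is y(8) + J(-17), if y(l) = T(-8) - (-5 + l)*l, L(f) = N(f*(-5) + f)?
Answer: -413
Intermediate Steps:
T(D) = 3 - D
L(f) = 1
y(l) = 11 - l*(-5 + l) (y(l) = (3 - 1*(-8)) - (-5 + l)*l = (3 + 8) - l*(-5 + l) = 11 - l*(-5 + l))
J(a) = 25 + 25*a (J(a) = 25*(a + 1) = 25*(1 + a) = 25 + 25*a)
y(8) + J(-17) = (11 - 1*8² + 5*8) + (25 + 25*(-17)) = (11 - 1*64 + 40) + (25 - 425) = (11 - 64 + 40) - 400 = -13 - 400 = -413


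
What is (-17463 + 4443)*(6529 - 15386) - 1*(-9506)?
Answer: 115327646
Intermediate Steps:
(-17463 + 4443)*(6529 - 15386) - 1*(-9506) = -13020*(-8857) + 9506 = 115318140 + 9506 = 115327646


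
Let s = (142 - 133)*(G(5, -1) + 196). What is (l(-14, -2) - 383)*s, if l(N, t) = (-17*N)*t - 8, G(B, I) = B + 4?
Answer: -1599615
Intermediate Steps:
G(B, I) = 4 + B
l(N, t) = -8 - 17*N*t (l(N, t) = -17*N*t - 8 = -8 - 17*N*t)
s = 1845 (s = (142 - 133)*((4 + 5) + 196) = 9*(9 + 196) = 9*205 = 1845)
(l(-14, -2) - 383)*s = ((-8 - 17*(-14)*(-2)) - 383)*1845 = ((-8 - 476) - 383)*1845 = (-484 - 383)*1845 = -867*1845 = -1599615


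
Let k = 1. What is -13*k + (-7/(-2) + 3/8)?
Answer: -73/8 ≈ -9.1250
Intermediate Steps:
-13*k + (-7/(-2) + 3/8) = -13*1 + (-7/(-2) + 3/8) = -13 + (-7*(-½) + 3*(⅛)) = -13 + (7/2 + 3/8) = -13 + 31/8 = -73/8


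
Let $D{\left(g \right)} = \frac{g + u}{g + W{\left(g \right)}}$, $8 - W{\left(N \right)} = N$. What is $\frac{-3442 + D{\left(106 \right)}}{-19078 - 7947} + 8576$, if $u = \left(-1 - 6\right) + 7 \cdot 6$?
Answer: $\frac{370831719}{43240} \approx 8576.1$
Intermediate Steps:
$W{\left(N \right)} = 8 - N$
$u = 35$ ($u = \left(-1 - 6\right) + 42 = -7 + 42 = 35$)
$D{\left(g \right)} = \frac{35}{8} + \frac{g}{8}$ ($D{\left(g \right)} = \frac{g + 35}{g - \left(-8 + g\right)} = \frac{35 + g}{8} = \left(35 + g\right) \frac{1}{8} = \frac{35}{8} + \frac{g}{8}$)
$\frac{-3442 + D{\left(106 \right)}}{-19078 - 7947} + 8576 = \frac{-3442 + \left(\frac{35}{8} + \frac{1}{8} \cdot 106\right)}{-19078 - 7947} + 8576 = \frac{-3442 + \left(\frac{35}{8} + \frac{53}{4}\right)}{-27025} + 8576 = \left(-3442 + \frac{141}{8}\right) \left(- \frac{1}{27025}\right) + 8576 = \left(- \frac{27395}{8}\right) \left(- \frac{1}{27025}\right) + 8576 = \frac{5479}{43240} + 8576 = \frac{370831719}{43240}$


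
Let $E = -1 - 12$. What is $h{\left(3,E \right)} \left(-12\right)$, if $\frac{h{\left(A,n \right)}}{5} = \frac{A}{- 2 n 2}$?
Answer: $- \frac{45}{13} \approx -3.4615$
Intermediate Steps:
$E = -13$ ($E = -1 - 12 = -13$)
$h{\left(A,n \right)} = - \frac{5 A}{4 n}$ ($h{\left(A,n \right)} = 5 \frac{A}{- 2 n 2} = 5 \frac{A}{\left(-4\right) n} = 5 A \left(- \frac{1}{4 n}\right) = 5 \left(- \frac{A}{4 n}\right) = - \frac{5 A}{4 n}$)
$h{\left(3,E \right)} \left(-12\right) = \left(- \frac{5}{4}\right) 3 \frac{1}{-13} \left(-12\right) = \left(- \frac{5}{4}\right) 3 \left(- \frac{1}{13}\right) \left(-12\right) = \frac{15}{52} \left(-12\right) = - \frac{45}{13}$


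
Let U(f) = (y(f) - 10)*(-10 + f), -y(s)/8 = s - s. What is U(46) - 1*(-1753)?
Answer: 1393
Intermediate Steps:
y(s) = 0 (y(s) = -8*(s - s) = -8*0 = 0)
U(f) = 100 - 10*f (U(f) = (0 - 10)*(-10 + f) = -10*(-10 + f) = 100 - 10*f)
U(46) - 1*(-1753) = (100 - 10*46) - 1*(-1753) = (100 - 460) + 1753 = -360 + 1753 = 1393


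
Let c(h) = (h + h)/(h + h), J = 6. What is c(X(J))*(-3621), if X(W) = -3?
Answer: -3621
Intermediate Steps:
c(h) = 1 (c(h) = (2*h)/((2*h)) = (2*h)*(1/(2*h)) = 1)
c(X(J))*(-3621) = 1*(-3621) = -3621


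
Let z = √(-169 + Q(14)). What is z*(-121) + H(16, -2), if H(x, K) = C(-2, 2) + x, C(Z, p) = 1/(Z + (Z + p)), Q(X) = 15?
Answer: 31/2 - 121*I*√154 ≈ 15.5 - 1501.6*I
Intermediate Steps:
z = I*√154 (z = √(-169 + 15) = √(-154) = I*√154 ≈ 12.41*I)
C(Z, p) = 1/(p + 2*Z)
H(x, K) = -½ + x (H(x, K) = 1/(2 + 2*(-2)) + x = 1/(2 - 4) + x = 1/(-2) + x = -½ + x)
z*(-121) + H(16, -2) = (I*√154)*(-121) + (-½ + 16) = -121*I*√154 + 31/2 = 31/2 - 121*I*√154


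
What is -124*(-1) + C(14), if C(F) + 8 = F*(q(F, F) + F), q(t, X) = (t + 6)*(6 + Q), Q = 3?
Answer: 2832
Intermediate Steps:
q(t, X) = 54 + 9*t (q(t, X) = (t + 6)*(6 + 3) = (6 + t)*9 = 54 + 9*t)
C(F) = -8 + F*(54 + 10*F) (C(F) = -8 + F*((54 + 9*F) + F) = -8 + F*(54 + 10*F))
-124*(-1) + C(14) = -124*(-1) + (-8 + 10*14² + 54*14) = 124 + (-8 + 10*196 + 756) = 124 + (-8 + 1960 + 756) = 124 + 2708 = 2832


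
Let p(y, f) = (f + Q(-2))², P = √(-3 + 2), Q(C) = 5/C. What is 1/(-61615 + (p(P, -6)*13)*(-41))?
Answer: -4/400497 ≈ -9.9876e-6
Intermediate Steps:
P = I (P = √(-1) = I ≈ 1.0*I)
p(y, f) = (-5/2 + f)² (p(y, f) = (f + 5/(-2))² = (f + 5*(-½))² = (f - 5/2)² = (-5/2 + f)²)
1/(-61615 + (p(P, -6)*13)*(-41)) = 1/(-61615 + (((-5 + 2*(-6))²/4)*13)*(-41)) = 1/(-61615 + (((-5 - 12)²/4)*13)*(-41)) = 1/(-61615 + (((¼)*(-17)²)*13)*(-41)) = 1/(-61615 + (((¼)*289)*13)*(-41)) = 1/(-61615 + ((289/4)*13)*(-41)) = 1/(-61615 + (3757/4)*(-41)) = 1/(-61615 - 154037/4) = 1/(-400497/4) = -4/400497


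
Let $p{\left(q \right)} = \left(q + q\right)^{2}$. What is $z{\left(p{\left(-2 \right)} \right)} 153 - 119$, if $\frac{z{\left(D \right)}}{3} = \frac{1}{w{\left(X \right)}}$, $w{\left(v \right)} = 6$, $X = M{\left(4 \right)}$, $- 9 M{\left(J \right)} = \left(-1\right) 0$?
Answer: $- \frac{85}{2} \approx -42.5$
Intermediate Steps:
$M{\left(J \right)} = 0$ ($M{\left(J \right)} = - \frac{\left(-1\right) 0}{9} = \left(- \frac{1}{9}\right) 0 = 0$)
$X = 0$
$p{\left(q \right)} = 4 q^{2}$ ($p{\left(q \right)} = \left(2 q\right)^{2} = 4 q^{2}$)
$z{\left(D \right)} = \frac{1}{2}$ ($z{\left(D \right)} = \frac{3}{6} = 3 \cdot \frac{1}{6} = \frac{1}{2}$)
$z{\left(p{\left(-2 \right)} \right)} 153 - 119 = \frac{1}{2} \cdot 153 - 119 = \frac{153}{2} - 119 = - \frac{85}{2}$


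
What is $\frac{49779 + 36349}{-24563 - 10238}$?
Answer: $- \frac{86128}{34801} \approx -2.4749$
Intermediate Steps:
$\frac{49779 + 36349}{-24563 - 10238} = \frac{86128}{-34801} = 86128 \left(- \frac{1}{34801}\right) = - \frac{86128}{34801}$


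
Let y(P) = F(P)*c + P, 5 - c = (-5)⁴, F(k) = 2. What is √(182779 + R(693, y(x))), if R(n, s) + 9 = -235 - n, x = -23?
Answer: √181842 ≈ 426.43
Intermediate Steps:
c = -620 (c = 5 - 1*(-5)⁴ = 5 - 1*625 = 5 - 625 = -620)
y(P) = -1240 + P (y(P) = 2*(-620) + P = -1240 + P)
R(n, s) = -244 - n (R(n, s) = -9 + (-235 - n) = -244 - n)
√(182779 + R(693, y(x))) = √(182779 + (-244 - 1*693)) = √(182779 + (-244 - 693)) = √(182779 - 937) = √181842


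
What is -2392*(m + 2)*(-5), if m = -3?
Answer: -11960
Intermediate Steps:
-2392*(m + 2)*(-5) = -2392*(-3 + 2)*(-5) = -(-2392)*(-5) = -2392*5 = -11960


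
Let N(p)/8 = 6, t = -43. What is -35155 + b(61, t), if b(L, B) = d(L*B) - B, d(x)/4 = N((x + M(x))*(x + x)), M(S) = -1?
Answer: -34920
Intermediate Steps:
N(p) = 48 (N(p) = 8*6 = 48)
d(x) = 192 (d(x) = 4*48 = 192)
b(L, B) = 192 - B
-35155 + b(61, t) = -35155 + (192 - 1*(-43)) = -35155 + (192 + 43) = -35155 + 235 = -34920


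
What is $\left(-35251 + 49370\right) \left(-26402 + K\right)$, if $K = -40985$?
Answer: $-951437053$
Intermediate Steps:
$\left(-35251 + 49370\right) \left(-26402 + K\right) = \left(-35251 + 49370\right) \left(-26402 - 40985\right) = 14119 \left(-67387\right) = -951437053$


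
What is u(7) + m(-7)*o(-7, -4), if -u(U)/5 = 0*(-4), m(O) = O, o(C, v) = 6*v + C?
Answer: 217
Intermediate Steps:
o(C, v) = C + 6*v
u(U) = 0 (u(U) = -0*(-4) = -5*0 = 0)
u(7) + m(-7)*o(-7, -4) = 0 - 7*(-7 + 6*(-4)) = 0 - 7*(-7 - 24) = 0 - 7*(-31) = 0 + 217 = 217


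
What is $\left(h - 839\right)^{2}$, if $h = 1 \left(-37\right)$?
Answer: $767376$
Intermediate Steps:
$h = -37$
$\left(h - 839\right)^{2} = \left(-37 - 839\right)^{2} = \left(-876\right)^{2} = 767376$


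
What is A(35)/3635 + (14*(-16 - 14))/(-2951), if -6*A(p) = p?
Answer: 1811383/12872262 ≈ 0.14072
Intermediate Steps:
A(p) = -p/6
A(35)/3635 + (14*(-16 - 14))/(-2951) = -⅙*35/3635 + (14*(-16 - 14))/(-2951) = -35/6*1/3635 + (14*(-30))*(-1/2951) = -7/4362 - 420*(-1/2951) = -7/4362 + 420/2951 = 1811383/12872262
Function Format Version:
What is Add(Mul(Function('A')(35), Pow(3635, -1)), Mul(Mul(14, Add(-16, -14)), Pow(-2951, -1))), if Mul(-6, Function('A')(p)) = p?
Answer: Rational(1811383, 12872262) ≈ 0.14072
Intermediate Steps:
Function('A')(p) = Mul(Rational(-1, 6), p)
Add(Mul(Function('A')(35), Pow(3635, -1)), Mul(Mul(14, Add(-16, -14)), Pow(-2951, -1))) = Add(Mul(Mul(Rational(-1, 6), 35), Pow(3635, -1)), Mul(Mul(14, Add(-16, -14)), Pow(-2951, -1))) = Add(Mul(Rational(-35, 6), Rational(1, 3635)), Mul(Mul(14, -30), Rational(-1, 2951))) = Add(Rational(-7, 4362), Mul(-420, Rational(-1, 2951))) = Add(Rational(-7, 4362), Rational(420, 2951)) = Rational(1811383, 12872262)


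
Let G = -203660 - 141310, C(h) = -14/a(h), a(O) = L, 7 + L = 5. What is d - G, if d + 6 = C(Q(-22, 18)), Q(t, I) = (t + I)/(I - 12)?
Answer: 344971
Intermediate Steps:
L = -2 (L = -7 + 5 = -2)
a(O) = -2
Q(t, I) = (I + t)/(-12 + I)
C(h) = 7 (C(h) = -14/(-2) = -14*(-1/2) = 7)
d = 1 (d = -6 + 7 = 1)
G = -344970
d - G = 1 - 1*(-344970) = 1 + 344970 = 344971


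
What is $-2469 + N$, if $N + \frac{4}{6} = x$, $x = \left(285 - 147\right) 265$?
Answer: $\frac{102301}{3} \approx 34100.0$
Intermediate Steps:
$x = 36570$ ($x = 138 \cdot 265 = 36570$)
$N = \frac{109708}{3}$ ($N = - \frac{2}{3} + 36570 = \frac{109708}{3} \approx 36569.0$)
$-2469 + N = -2469 + \frac{109708}{3} = \frac{102301}{3}$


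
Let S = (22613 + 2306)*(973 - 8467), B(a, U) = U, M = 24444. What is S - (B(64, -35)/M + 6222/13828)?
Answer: -2254332200500705/12071844 ≈ -1.8674e+8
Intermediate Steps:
S = -186742986 (S = 24919*(-7494) = -186742986)
S - (B(64, -35)/M + 6222/13828) = -186742986 - (-35/24444 + 6222/13828) = -186742986 - (-35*1/24444 + 6222*(1/13828)) = -186742986 - (-5/3492 + 3111/6914) = -186742986 - 1*5414521/12071844 = -186742986 - 5414521/12071844 = -2254332200500705/12071844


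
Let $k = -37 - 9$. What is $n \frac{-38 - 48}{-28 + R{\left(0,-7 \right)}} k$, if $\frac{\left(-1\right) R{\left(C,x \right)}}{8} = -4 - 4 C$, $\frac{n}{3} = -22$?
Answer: $-65274$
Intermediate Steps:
$n = -66$ ($n = 3 \left(-22\right) = -66$)
$R{\left(C,x \right)} = 32 + 32 C$ ($R{\left(C,x \right)} = - 8 \left(-4 - 4 C\right) = 32 + 32 C$)
$k = -46$
$n \frac{-38 - 48}{-28 + R{\left(0,-7 \right)}} k = - 66 \frac{-38 - 48}{-28 + \left(32 + 32 \cdot 0\right)} \left(-46\right) = - 66 \left(- \frac{86}{-28 + \left(32 + 0\right)}\right) \left(-46\right) = - 66 \left(- \frac{86}{-28 + 32}\right) \left(-46\right) = - 66 \left(- \frac{86}{4}\right) \left(-46\right) = - 66 \left(\left(-86\right) \frac{1}{4}\right) \left(-46\right) = \left(-66\right) \left(- \frac{43}{2}\right) \left(-46\right) = 1419 \left(-46\right) = -65274$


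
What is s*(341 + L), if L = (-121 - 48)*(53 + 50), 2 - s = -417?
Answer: -7150654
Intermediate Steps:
s = 419 (s = 2 - 1*(-417) = 2 + 417 = 419)
L = -17407 (L = -169*103 = -17407)
s*(341 + L) = 419*(341 - 17407) = 419*(-17066) = -7150654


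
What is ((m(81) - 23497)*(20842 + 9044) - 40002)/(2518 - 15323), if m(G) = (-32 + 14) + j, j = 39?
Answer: 701643738/12805 ≈ 54795.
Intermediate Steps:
m(G) = 21 (m(G) = (-32 + 14) + 39 = -18 + 39 = 21)
((m(81) - 23497)*(20842 + 9044) - 40002)/(2518 - 15323) = ((21 - 23497)*(20842 + 9044) - 40002)/(2518 - 15323) = (-23476*29886 - 40002)/(-12805) = (-701603736 - 40002)*(-1/12805) = -701643738*(-1/12805) = 701643738/12805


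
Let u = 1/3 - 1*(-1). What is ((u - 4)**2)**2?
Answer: 4096/81 ≈ 50.568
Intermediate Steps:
u = 4/3 (u = 1/3 + 1 = 4/3 ≈ 1.3333)
((u - 4)**2)**2 = ((4/3 - 4)**2)**2 = ((-8/3)**2)**2 = (64/9)**2 = 4096/81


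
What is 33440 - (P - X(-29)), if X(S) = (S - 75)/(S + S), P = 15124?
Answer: 531216/29 ≈ 18318.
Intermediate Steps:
X(S) = (-75 + S)/(2*S) (X(S) = (-75 + S)/((2*S)) = (-75 + S)*(1/(2*S)) = (-75 + S)/(2*S))
33440 - (P - X(-29)) = 33440 - (15124 - (-75 - 29)/(2*(-29))) = 33440 - (15124 - (-1)*(-104)/(2*29)) = 33440 - (15124 - 1*52/29) = 33440 - (15124 - 52/29) = 33440 - 1*438544/29 = 33440 - 438544/29 = 531216/29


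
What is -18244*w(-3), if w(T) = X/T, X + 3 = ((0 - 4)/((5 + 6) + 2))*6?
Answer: -383124/13 ≈ -29471.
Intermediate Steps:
X = -63/13 (X = -3 + ((0 - 4)/((5 + 6) + 2))*6 = -3 - 4/(11 + 2)*6 = -3 - 4/13*6 = -3 - 24/13 = -63/13 ≈ -4.8462)
w(T) = -63/(13*T)
-18244*w(-3) = -(-1149372)/(13*(-3)) = -(-1149372)*(-1)/(13*3) = -18244*21/13 = -383124/13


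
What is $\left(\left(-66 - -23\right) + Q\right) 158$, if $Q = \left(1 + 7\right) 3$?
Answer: $-3002$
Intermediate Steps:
$Q = 24$ ($Q = 8 \cdot 3 = 24$)
$\left(\left(-66 - -23\right) + Q\right) 158 = \left(\left(-66 - -23\right) + 24\right) 158 = \left(\left(-66 + 23\right) + 24\right) 158 = \left(-43 + 24\right) 158 = \left(-19\right) 158 = -3002$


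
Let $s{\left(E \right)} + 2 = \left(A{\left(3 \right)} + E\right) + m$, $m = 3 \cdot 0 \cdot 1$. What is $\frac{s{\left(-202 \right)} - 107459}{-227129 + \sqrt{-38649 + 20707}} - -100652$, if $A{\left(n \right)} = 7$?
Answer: $\frac{5192419625679740}{51587600583} + \frac{107656 i \sqrt{17942}}{51587600583} \approx 1.0065 \cdot 10^{5} + 0.00027953 i$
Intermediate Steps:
$m = 0$ ($m = 0 \cdot 1 = 0$)
$s{\left(E \right)} = 5 + E$ ($s{\left(E \right)} = -2 + \left(\left(7 + E\right) + 0\right) = -2 + \left(7 + E\right) = 5 + E$)
$\frac{s{\left(-202 \right)} - 107459}{-227129 + \sqrt{-38649 + 20707}} - -100652 = \frac{\left(5 - 202\right) - 107459}{-227129 + \sqrt{-38649 + 20707}} - -100652 = \frac{-197 - 107459}{-227129 + \sqrt{-17942}} + 100652 = - \frac{107656}{-227129 + i \sqrt{17942}} + 100652 = 100652 - \frac{107656}{-227129 + i \sqrt{17942}}$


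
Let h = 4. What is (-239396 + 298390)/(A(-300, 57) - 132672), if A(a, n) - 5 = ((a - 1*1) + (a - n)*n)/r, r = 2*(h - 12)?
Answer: -36304/80847 ≈ -0.44905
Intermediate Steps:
r = -16 (r = 2*(4 - 12) = 2*(-8) = -16)
A(a, n) = 81/16 - a/16 - n*(a - n)/16 (A(a, n) = 5 + ((a - 1*1) + (a - n)*n)/(-16) = 5 + ((a - 1) + n*(a - n))*(-1/16) = 5 + ((-1 + a) + n*(a - n))*(-1/16) = 5 + (-1 + a + n*(a - n))*(-1/16) = 5 + (1/16 - a/16 - n*(a - n)/16) = 81/16 - a/16 - n*(a - n)/16)
(-239396 + 298390)/(A(-300, 57) - 132672) = (-239396 + 298390)/((81/16 - 1/16*(-300) + (1/16)*57**2 - 1/16*(-300)*57) - 132672) = 58994/((81/16 + 75/4 + (1/16)*3249 + 4275/4) - 132672) = 58994/((81/16 + 75/4 + 3249/16 + 4275/4) - 132672) = 58994/(10365/8 - 132672) = 58994/(-1051011/8) = 58994*(-8/1051011) = -36304/80847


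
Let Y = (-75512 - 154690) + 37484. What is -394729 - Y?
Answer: -202011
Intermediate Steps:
Y = -192718 (Y = -230202 + 37484 = -192718)
-394729 - Y = -394729 - 1*(-192718) = -394729 + 192718 = -202011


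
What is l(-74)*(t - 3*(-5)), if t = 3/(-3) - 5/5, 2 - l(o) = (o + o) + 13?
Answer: 1781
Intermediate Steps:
l(o) = -11 - 2*o (l(o) = 2 - ((o + o) + 13) = 2 - (2*o + 13) = 2 - (13 + 2*o) = 2 + (-13 - 2*o) = -11 - 2*o)
t = -2 (t = 3*(-⅓) - 5*⅕ = -1 - 1 = -2)
l(-74)*(t - 3*(-5)) = (-11 - 2*(-74))*(-2 - 3*(-5)) = (-11 + 148)*(-2 + 15) = 137*13 = 1781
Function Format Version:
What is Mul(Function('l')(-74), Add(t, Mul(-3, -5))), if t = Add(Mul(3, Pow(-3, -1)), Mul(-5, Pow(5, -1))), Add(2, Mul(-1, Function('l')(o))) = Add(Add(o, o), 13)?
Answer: 1781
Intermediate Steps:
Function('l')(o) = Add(-11, Mul(-2, o)) (Function('l')(o) = Add(2, Mul(-1, Add(Add(o, o), 13))) = Add(2, Mul(-1, Add(Mul(2, o), 13))) = Add(2, Mul(-1, Add(13, Mul(2, o)))) = Add(2, Add(-13, Mul(-2, o))) = Add(-11, Mul(-2, o)))
t = -2 (t = Add(Mul(3, Rational(-1, 3)), Mul(-5, Rational(1, 5))) = Add(-1, -1) = -2)
Mul(Function('l')(-74), Add(t, Mul(-3, -5))) = Mul(Add(-11, Mul(-2, -74)), Add(-2, Mul(-3, -5))) = Mul(Add(-11, 148), Add(-2, 15)) = Mul(137, 13) = 1781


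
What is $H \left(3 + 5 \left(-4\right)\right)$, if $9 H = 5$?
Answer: $- \frac{85}{9} \approx -9.4444$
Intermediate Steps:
$H = \frac{5}{9}$ ($H = \frac{1}{9} \cdot 5 = \frac{5}{9} \approx 0.55556$)
$H \left(3 + 5 \left(-4\right)\right) = \frac{5 \left(3 + 5 \left(-4\right)\right)}{9} = \frac{5 \left(3 - 20\right)}{9} = \frac{5}{9} \left(-17\right) = - \frac{85}{9}$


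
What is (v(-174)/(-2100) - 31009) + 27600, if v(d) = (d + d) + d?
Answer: -1193063/350 ≈ -3408.8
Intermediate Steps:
v(d) = 3*d (v(d) = 2*d + d = 3*d)
(v(-174)/(-2100) - 31009) + 27600 = ((3*(-174))/(-2100) - 31009) + 27600 = (-522*(-1/2100) - 31009) + 27600 = (87/350 - 31009) + 27600 = -10853063/350 + 27600 = -1193063/350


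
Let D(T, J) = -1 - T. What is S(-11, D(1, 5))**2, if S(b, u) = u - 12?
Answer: 196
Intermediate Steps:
S(b, u) = -12 + u
S(-11, D(1, 5))**2 = (-12 + (-1 - 1*1))**2 = (-12 + (-1 - 1))**2 = (-12 - 2)**2 = (-14)**2 = 196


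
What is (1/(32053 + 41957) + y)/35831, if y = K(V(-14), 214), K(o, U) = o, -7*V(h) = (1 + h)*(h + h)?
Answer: -3848519/2651852310 ≈ -0.0014513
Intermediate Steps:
V(h) = -2*h*(1 + h)/7 (V(h) = -(1 + h)*(h + h)/7 = -(1 + h)*2*h/7 = -2*h*(1 + h)/7)
y = -52 (y = -2/7*(-14)*(1 - 14) = -2/7*(-14)*(-13) = -52)
(1/(32053 + 41957) + y)/35831 = (1/(32053 + 41957) - 52)/35831 = (1/74010 - 52)*(1/35831) = -3848519/74010*1/35831 = -3848519/2651852310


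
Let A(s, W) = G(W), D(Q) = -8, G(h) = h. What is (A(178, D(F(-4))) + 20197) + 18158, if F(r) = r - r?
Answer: 38347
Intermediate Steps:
F(r) = 0
A(s, W) = W
(A(178, D(F(-4))) + 20197) + 18158 = (-8 + 20197) + 18158 = 20189 + 18158 = 38347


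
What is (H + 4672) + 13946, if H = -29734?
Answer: -11116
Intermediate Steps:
(H + 4672) + 13946 = (-29734 + 4672) + 13946 = -25062 + 13946 = -11116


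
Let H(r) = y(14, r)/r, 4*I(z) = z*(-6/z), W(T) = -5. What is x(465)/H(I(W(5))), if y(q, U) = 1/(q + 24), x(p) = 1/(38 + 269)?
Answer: -57/307 ≈ -0.18567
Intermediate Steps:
x(p) = 1/307
I(z) = -3/2 (I(z) = (z*(-6/z))/4 = (¼)*(-6) = -3/2)
y(q, U) = 1/(24 + q)
H(r) = 1/(38*r) (H(r) = 1/((24 + 14)*r) = 1/(38*r))
x(465)/H(I(W(5))) = 1/(307*((1/(38*(-3/2))))) = 1/(307*(((1/38)*(-⅔)))) = 1/(307*(-1/57)) = (1/307)*(-57) = -57/307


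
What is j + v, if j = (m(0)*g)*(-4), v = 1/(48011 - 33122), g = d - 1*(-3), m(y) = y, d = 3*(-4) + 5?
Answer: 1/14889 ≈ 6.7164e-5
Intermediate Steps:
d = -7 (d = -12 + 5 = -7)
g = -4 (g = -7 - 1*(-3) = -7 + 3 = -4)
v = 1/14889 ≈ 6.7164e-5
j = 0 (j = (0*(-4))*(-4) = 0*(-4) = 0)
j + v = 0 + 1/14889 = 1/14889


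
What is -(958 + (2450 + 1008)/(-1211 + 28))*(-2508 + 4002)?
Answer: -18549504/13 ≈ -1.4269e+6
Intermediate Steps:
-(958 + (2450 + 1008)/(-1211 + 28))*(-2508 + 4002) = -(958 + 3458/(-1183))*1494 = -(958 + 3458*(-1/1183))*1494 = -(958 - 38/13)*1494 = -12416*1494/13 = -1*18549504/13 = -18549504/13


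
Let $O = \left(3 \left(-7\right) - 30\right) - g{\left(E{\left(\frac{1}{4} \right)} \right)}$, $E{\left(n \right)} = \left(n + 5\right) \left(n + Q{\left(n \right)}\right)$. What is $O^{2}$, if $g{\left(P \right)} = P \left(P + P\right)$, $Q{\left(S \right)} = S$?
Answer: $\frac{4297329}{1024} \approx 4196.6$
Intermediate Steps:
$E{\left(n \right)} = 2 n \left(5 + n\right)$ ($E{\left(n \right)} = \left(n + 5\right) \left(n + n\right) = \left(5 + n\right) 2 n = 2 n \left(5 + n\right)$)
$g{\left(P \right)} = 2 P^{2}$ ($g{\left(P \right)} = P 2 P = 2 P^{2}$)
$O = - \frac{2073}{32}$ ($O = \left(3 \left(-7\right) - 30\right) - 2 \left(\frac{2 \left(5 + \frac{1}{4}\right)}{4}\right)^{2} = \left(-21 - 30\right) - 2 \left(2 \cdot \frac{1}{4} \left(5 + \frac{1}{4}\right)\right)^{2} = -51 - 2 \left(2 \cdot \frac{1}{4} \cdot \frac{21}{4}\right)^{2} = -51 - 2 \left(\frac{21}{8}\right)^{2} = -51 - 2 \cdot \frac{441}{64} = -51 - \frac{441}{32} = - \frac{2073}{32} \approx -64.781$)
$O^{2} = \left(- \frac{2073}{32}\right)^{2} = \frac{4297329}{1024}$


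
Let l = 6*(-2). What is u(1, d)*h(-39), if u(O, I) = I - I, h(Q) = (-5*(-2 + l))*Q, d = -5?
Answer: 0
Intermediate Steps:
l = -12
h(Q) = 70*Q (h(Q) = (-5*(-2 - 12))*Q = (-5*(-14))*Q = 70*Q)
u(O, I) = 0
u(1, d)*h(-39) = 0*(70*(-39)) = 0*(-2730) = 0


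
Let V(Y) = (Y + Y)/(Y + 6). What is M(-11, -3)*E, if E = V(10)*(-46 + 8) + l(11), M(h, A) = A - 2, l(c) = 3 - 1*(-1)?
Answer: 435/2 ≈ 217.50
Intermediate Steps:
l(c) = 4 (l(c) = 3 + 1 = 4)
V(Y) = 2*Y/(6 + Y) (V(Y) = (2*Y)/(6 + Y) = 2*Y/(6 + Y))
M(h, A) = -2 + A
E = -87/2 (E = (2*10/(6 + 10))*(-46 + 8) + 4 = (2*10/16)*(-38) + 4 = (2*10*(1/16))*(-38) + 4 = (5/4)*(-38) + 4 = -95/2 + 4 = -87/2 ≈ -43.500)
M(-11, -3)*E = (-2 - 3)*(-87/2) = -5*(-87/2) = 435/2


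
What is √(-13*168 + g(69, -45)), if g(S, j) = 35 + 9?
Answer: 2*I*√535 ≈ 46.26*I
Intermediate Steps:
g(S, j) = 44
√(-13*168 + g(69, -45)) = √(-13*168 + 44) = √(-2184 + 44) = √(-2140) = 2*I*√535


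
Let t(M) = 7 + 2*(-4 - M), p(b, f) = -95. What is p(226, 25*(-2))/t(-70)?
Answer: -95/139 ≈ -0.68345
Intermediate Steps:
t(M) = -1 - 2*M (t(M) = 7 + (-8 - 2*M) = -1 - 2*M)
p(226, 25*(-2))/t(-70) = -95/(-1 - 2*(-70)) = -95/(-1 + 140) = -95/139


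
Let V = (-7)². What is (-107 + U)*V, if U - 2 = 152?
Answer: 2303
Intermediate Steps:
V = 49
U = 154 (U = 2 + 152 = 154)
(-107 + U)*V = (-107 + 154)*49 = 47*49 = 2303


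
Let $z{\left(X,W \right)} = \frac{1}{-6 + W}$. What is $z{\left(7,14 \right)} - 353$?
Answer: $- \frac{2823}{8} \approx -352.88$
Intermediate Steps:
$z{\left(7,14 \right)} - 353 = \frac{1}{-6 + 14} - 353 = \frac{1}{8} - 353 = - \frac{2823}{8}$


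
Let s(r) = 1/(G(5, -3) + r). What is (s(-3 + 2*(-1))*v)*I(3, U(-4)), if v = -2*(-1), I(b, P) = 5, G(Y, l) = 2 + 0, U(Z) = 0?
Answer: -10/3 ≈ -3.3333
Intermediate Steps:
G(Y, l) = 2
s(r) = 1/(2 + r)
v = 2
(s(-3 + 2*(-1))*v)*I(3, U(-4)) = (2/(2 + (-3 + 2*(-1))))*5 = (2/(2 + (-3 - 2)))*5 = (2/(2 - 5))*5 = (2/(-3))*5 = -⅓*2*5 = -⅔*5 = -10/3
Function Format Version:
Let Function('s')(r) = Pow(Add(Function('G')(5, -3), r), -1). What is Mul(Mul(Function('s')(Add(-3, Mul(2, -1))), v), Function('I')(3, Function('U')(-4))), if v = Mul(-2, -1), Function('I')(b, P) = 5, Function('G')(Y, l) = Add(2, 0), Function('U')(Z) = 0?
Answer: Rational(-10, 3) ≈ -3.3333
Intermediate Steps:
Function('G')(Y, l) = 2
Function('s')(r) = Pow(Add(2, r), -1)
v = 2
Mul(Mul(Function('s')(Add(-3, Mul(2, -1))), v), Function('I')(3, Function('U')(-4))) = Mul(Mul(Pow(Add(2, Add(-3, Mul(2, -1))), -1), 2), 5) = Mul(Mul(Pow(Add(2, Add(-3, -2)), -1), 2), 5) = Mul(Mul(Pow(Add(2, -5), -1), 2), 5) = Mul(Mul(Pow(-3, -1), 2), 5) = Mul(Mul(Rational(-1, 3), 2), 5) = Mul(Rational(-2, 3), 5) = Rational(-10, 3)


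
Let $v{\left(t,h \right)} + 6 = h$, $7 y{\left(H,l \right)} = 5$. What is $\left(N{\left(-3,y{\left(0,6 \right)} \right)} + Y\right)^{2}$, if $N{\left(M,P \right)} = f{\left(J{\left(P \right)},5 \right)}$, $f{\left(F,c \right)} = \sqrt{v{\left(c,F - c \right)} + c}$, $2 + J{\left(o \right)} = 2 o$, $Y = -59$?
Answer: $\frac{\left(413 - i \sqrt{322}\right)^{2}}{49} \approx 3474.4 - 302.49 i$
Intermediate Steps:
$y{\left(H,l \right)} = \frac{5}{7}$ ($y{\left(H,l \right)} = \frac{1}{7} \cdot 5 = \frac{5}{7}$)
$v{\left(t,h \right)} = -6 + h$
$J{\left(o \right)} = -2 + 2 o$
$f{\left(F,c \right)} = \sqrt{-6 + F}$ ($f{\left(F,c \right)} = \sqrt{\left(-6 + \left(F - c\right)\right) + c} = \sqrt{\left(-6 + F - c\right) + c} = \sqrt{-6 + F}$)
$N{\left(M,P \right)} = \sqrt{-8 + 2 P}$ ($N{\left(M,P \right)} = \sqrt{-6 + \left(-2 + 2 P\right)} = \sqrt{-8 + 2 P}$)
$\left(N{\left(-3,y{\left(0,6 \right)} \right)} + Y\right)^{2} = \left(\sqrt{-8 + 2 \cdot \frac{5}{7}} - 59\right)^{2} = \left(\sqrt{-8 + \frac{10}{7}} - 59\right)^{2} = \left(\sqrt{- \frac{46}{7}} - 59\right)^{2} = \left(\frac{i \sqrt{322}}{7} - 59\right)^{2} = \left(-59 + \frac{i \sqrt{322}}{7}\right)^{2}$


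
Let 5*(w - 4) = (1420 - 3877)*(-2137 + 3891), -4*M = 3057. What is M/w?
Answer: 15285/17238232 ≈ 0.00088669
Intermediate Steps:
M = -3057/4 (M = -1/4*3057 = -3057/4 ≈ -764.25)
w = -4309558/5 (w = 4 + ((1420 - 3877)*(-2137 + 3891))/5 = 4 + (-2457*1754)/5 = 4 + (1/5)*(-4309578) = 4 - 4309578/5 = -4309558/5 ≈ -8.6191e+5)
M/w = -3057/(4*(-4309558/5)) = -3057/4*(-5/4309558) = 15285/17238232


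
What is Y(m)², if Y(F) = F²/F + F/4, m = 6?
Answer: 225/4 ≈ 56.250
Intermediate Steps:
Y(F) = 5*F/4 (Y(F) = F + F*(¼) = F + F/4 = 5*F/4)
Y(m)² = ((5/4)*6)² = (15/2)² = 225/4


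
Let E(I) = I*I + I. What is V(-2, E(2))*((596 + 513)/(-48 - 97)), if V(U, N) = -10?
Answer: 2218/29 ≈ 76.483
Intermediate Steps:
E(I) = I + I² (E(I) = I² + I = I + I²)
V(-2, E(2))*((596 + 513)/(-48 - 97)) = -10*(596 + 513)/(-48 - 97) = -11090/(-145) = -11090*(-1)/145 = -10*(-1109/145) = 2218/29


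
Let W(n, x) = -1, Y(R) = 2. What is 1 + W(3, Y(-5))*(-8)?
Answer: 9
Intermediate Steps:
1 + W(3, Y(-5))*(-8) = 1 - 1*(-8) = 1 + 8 = 9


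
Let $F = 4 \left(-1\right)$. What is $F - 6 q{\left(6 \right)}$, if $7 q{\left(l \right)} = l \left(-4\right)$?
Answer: $\frac{116}{7} \approx 16.571$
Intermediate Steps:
$F = -4$
$q{\left(l \right)} = - \frac{4 l}{7}$ ($q{\left(l \right)} = \frac{l \left(-4\right)}{7} = \frac{\left(-4\right) l}{7} = - \frac{4 l}{7}$)
$F - 6 q{\left(6 \right)} = -4 - 6 \left(\left(- \frac{4}{7}\right) 6\right) = -4 - - \frac{144}{7} = -4 + \frac{144}{7} = \frac{116}{7}$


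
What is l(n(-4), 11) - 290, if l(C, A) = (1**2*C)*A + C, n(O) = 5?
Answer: -230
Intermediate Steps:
l(C, A) = C + A*C (l(C, A) = (1*C)*A + C = C*A + C = A*C + C = C + A*C)
l(n(-4), 11) - 290 = 5*(1 + 11) - 290 = 5*12 - 290 = 60 - 290 = -230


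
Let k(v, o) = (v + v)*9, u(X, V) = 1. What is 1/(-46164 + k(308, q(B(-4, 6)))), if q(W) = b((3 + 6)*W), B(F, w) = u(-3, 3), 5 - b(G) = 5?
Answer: -1/40620 ≈ -2.4618e-5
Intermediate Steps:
b(G) = 0 (b(G) = 5 - 1*5 = 5 - 5 = 0)
B(F, w) = 1
q(W) = 0
k(v, o) = 18*v (k(v, o) = (2*v)*9 = 18*v)
1/(-46164 + k(308, q(B(-4, 6)))) = 1/(-46164 + 18*308) = 1/(-46164 + 5544) = 1/(-40620) = -1/40620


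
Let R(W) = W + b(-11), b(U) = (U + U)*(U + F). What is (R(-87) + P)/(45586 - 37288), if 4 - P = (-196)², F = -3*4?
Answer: -37993/8298 ≈ -4.5786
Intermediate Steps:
F = -12
b(U) = 2*U*(-12 + U) (b(U) = (U + U)*(U - 12) = (2*U)*(-12 + U) = 2*U*(-12 + U))
P = -38412 (P = 4 - 1*(-196)² = 4 - 1*38416 = 4 - 38416 = -38412)
R(W) = 506 + W (R(W) = W + 2*(-11)*(-12 - 11) = W + 2*(-11)*(-23) = W + 506 = 506 + W)
(R(-87) + P)/(45586 - 37288) = ((506 - 87) - 38412)/(45586 - 37288) = (419 - 38412)/8298 = -37993*1/8298 = -37993/8298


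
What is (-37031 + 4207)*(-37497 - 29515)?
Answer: 2199601888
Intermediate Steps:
(-37031 + 4207)*(-37497 - 29515) = -32824*(-67012) = 2199601888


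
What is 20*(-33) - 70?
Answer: -730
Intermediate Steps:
20*(-33) - 70 = -660 - 70 = -730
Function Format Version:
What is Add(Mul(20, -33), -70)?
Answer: -730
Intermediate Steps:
Add(Mul(20, -33), -70) = Add(-660, -70) = -730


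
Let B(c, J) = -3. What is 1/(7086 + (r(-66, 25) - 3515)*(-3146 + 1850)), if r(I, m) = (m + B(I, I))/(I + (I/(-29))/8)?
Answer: 77/351347910 ≈ 2.1916e-7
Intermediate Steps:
r(I, m) = 232*(-3 + m)/(231*I) (r(I, m) = (m - 3)/(I + (I/(-29))/8) = (-3 + m)/(I + (I*(-1/29))*(⅛)) = (-3 + m)/(I - I/29*(⅛)) = (-3 + m)/(I - I/232) = (-3 + m)/((231*I/232)) = (-3 + m)*(232/(231*I)) = 232*(-3 + m)/(231*I))
1/(7086 + (r(-66, 25) - 3515)*(-3146 + 1850)) = 1/(7086 + ((232/231)*(-3 + 25)/(-66) - 3515)*(-3146 + 1850)) = 1/(7086 + ((232/231)*(-1/66)*22 - 3515)*(-1296)) = 1/(7086 + (-232/693 - 3515)*(-1296)) = 1/(7086 - 2436127/693*(-1296)) = 1/(7086 + 350802288/77) = 1/(351347910/77) = 77/351347910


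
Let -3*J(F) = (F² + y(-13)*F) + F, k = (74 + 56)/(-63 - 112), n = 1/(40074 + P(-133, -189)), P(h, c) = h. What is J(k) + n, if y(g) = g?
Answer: -463152161/146783175 ≈ -3.1553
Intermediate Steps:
n = 1/39941 (n = 1/(40074 - 133) = 1/39941 ≈ 2.5037e-5)
k = -26/35 (k = 130/(-175) = 130*(-1/175) = -26/35 ≈ -0.74286)
J(F) = 4*F - F²/3 (J(F) = -((F² - 13*F) + F)/3 = -(F² - 12*F)/3 = 4*F - F²/3)
J(k) + n = (⅓)*(-26/35)*(12 - 1*(-26/35)) + 1/39941 = (⅓)*(-26/35)*(12 + 26/35) + 1/39941 = (⅓)*(-26/35)*(446/35) + 1/39941 = -11596/3675 + 1/39941 = -463152161/146783175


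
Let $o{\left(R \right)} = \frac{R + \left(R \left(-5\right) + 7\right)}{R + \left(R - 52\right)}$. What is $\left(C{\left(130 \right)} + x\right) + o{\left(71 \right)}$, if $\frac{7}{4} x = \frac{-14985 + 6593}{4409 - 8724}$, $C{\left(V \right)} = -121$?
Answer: $- \frac{66855623}{543690} \approx -122.97$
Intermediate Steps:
$o{\left(R \right)} = \frac{7 - 4 R}{-52 + 2 R}$ ($o{\left(R \right)} = \frac{R - \left(-7 + 5 R\right)}{R + \left(-52 + R\right)} = \frac{R - \left(-7 + 5 R\right)}{-52 + 2 R} = \frac{7 - 4 R}{-52 + 2 R}$)
$x = \frac{33568}{30205}$ ($x = \frac{4 \frac{-14985 + 6593}{4409 - 8724}}{7} = \frac{4 \left(- \frac{8392}{-4315}\right)}{7} = \frac{4 \left(\left(-8392\right) \left(- \frac{1}{4315}\right)\right)}{7} = \frac{4}{7} \cdot \frac{8392}{4315} = \frac{33568}{30205} \approx 1.1113$)
$\left(C{\left(130 \right)} + x\right) + o{\left(71 \right)} = \left(-121 + \frac{33568}{30205}\right) + \frac{7 - 284}{2 \left(-26 + 71\right)} = - \frac{3621237}{30205} + \frac{7 - 284}{2 \cdot 45} = - \frac{3621237}{30205} + \frac{1}{2} \cdot \frac{1}{45} \left(-277\right) = - \frac{3621237}{30205} - \frac{277}{90} = - \frac{66855623}{543690}$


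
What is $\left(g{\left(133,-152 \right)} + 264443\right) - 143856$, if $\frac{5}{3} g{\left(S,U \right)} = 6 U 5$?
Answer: $117851$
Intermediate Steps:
$g{\left(S,U \right)} = 18 U$ ($g{\left(S,U \right)} = \frac{3 \cdot 6 U 5}{5} = \frac{3 \cdot 30 U}{5} = 18 U$)
$\left(g{\left(133,-152 \right)} + 264443\right) - 143856 = \left(18 \left(-152\right) + 264443\right) - 143856 = \left(-2736 + 264443\right) - 143856 = 261707 - 143856 = 117851$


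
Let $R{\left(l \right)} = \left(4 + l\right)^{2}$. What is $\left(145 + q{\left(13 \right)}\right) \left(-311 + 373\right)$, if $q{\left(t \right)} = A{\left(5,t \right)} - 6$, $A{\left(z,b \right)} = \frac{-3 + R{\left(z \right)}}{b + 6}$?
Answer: $\frac{168578}{19} \approx 8872.5$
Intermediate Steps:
$A{\left(z,b \right)} = \frac{-3 + \left(4 + z\right)^{2}}{6 + b}$ ($A{\left(z,b \right)} = \frac{-3 + \left(4 + z\right)^{2}}{b + 6} = \frac{-3 + \left(4 + z\right)^{2}}{6 + b}$)
$q{\left(t \right)} = -6 + \frac{78}{6 + t}$ ($q{\left(t \right)} = \frac{-3 + \left(4 + 5\right)^{2}}{6 + t} - 6 = \frac{-3 + 9^{2}}{6 + t} - 6 = \frac{-3 + 81}{6 + t} - 6 = \frac{1}{6 + t} 78 - 6 = \frac{78}{6 + t} - 6 = -6 + \frac{78}{6 + t}$)
$\left(145 + q{\left(13 \right)}\right) \left(-311 + 373\right) = \left(145 + \frac{6 \left(7 - 13\right)}{6 + 13}\right) \left(-311 + 373\right) = \left(145 + \frac{6 \left(7 - 13\right)}{19}\right) 62 = \left(145 + 6 \cdot \frac{1}{19} \left(-6\right)\right) 62 = \left(145 - \frac{36}{19}\right) 62 = \frac{2719}{19} \cdot 62 = \frac{168578}{19}$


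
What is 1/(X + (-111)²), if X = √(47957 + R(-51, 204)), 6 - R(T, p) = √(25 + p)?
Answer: 1/(12321 + √(47963 - √229)) ≈ 7.9745e-5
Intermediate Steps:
R(T, p) = 6 - √(25 + p)
X = √(47963 - √229) (X = √(47957 + (6 - √(25 + 204))) = √(47957 + (6 - √229)) = √(47963 - √229) ≈ 218.97)
1/(X + (-111)²) = 1/(√(47963 - √229) + (-111)²) = 1/(√(47963 - √229) + 12321) = 1/(12321 + √(47963 - √229))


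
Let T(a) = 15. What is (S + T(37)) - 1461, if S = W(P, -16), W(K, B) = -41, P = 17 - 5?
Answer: -1487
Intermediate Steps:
P = 12
S = -41
(S + T(37)) - 1461 = (-41 + 15) - 1461 = -26 - 1461 = -1487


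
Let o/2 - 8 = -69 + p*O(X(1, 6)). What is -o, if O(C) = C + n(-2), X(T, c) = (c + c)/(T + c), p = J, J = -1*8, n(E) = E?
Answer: 822/7 ≈ 117.43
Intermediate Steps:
J = -8
p = -8
X(T, c) = 2*c/(T + c) (X(T, c) = (2*c)/(T + c) = 2*c/(T + c))
O(C) = -2 + C (O(C) = C - 2 = -2 + C)
o = -822/7 (o = 16 + 2*(-69 - 8*(-2 + 2*6/(1 + 6))) = 16 + 2*(-69 - 8*(-2 + 2*6/7)) = 16 + 2*(-69 - 8*(-2 + 2*6*(⅐))) = 16 + 2*(-69 - 8*(-2 + 12/7)) = 16 + 2*(-69 - 8*(-2/7)) = 16 + 2*(-69 + 16/7) = 16 + 2*(-467/7) = 16 - 934/7 = -822/7 ≈ -117.43)
-o = -1*(-822/7) = 822/7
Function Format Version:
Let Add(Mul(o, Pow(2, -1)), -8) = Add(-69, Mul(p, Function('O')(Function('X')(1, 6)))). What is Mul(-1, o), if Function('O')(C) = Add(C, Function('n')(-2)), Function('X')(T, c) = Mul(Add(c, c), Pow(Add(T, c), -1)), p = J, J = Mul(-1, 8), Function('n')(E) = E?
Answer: Rational(822, 7) ≈ 117.43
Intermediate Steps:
J = -8
p = -8
Function('X')(T, c) = Mul(2, c, Pow(Add(T, c), -1)) (Function('X')(T, c) = Mul(Mul(2, c), Pow(Add(T, c), -1)) = Mul(2, c, Pow(Add(T, c), -1)))
Function('O')(C) = Add(-2, C) (Function('O')(C) = Add(C, -2) = Add(-2, C))
o = Rational(-822, 7) (o = Add(16, Mul(2, Add(-69, Mul(-8, Add(-2, Mul(2, 6, Pow(Add(1, 6), -1))))))) = Add(16, Mul(2, Add(-69, Mul(-8, Add(-2, Mul(2, 6, Pow(7, -1))))))) = Add(16, Mul(2, Add(-69, Mul(-8, Add(-2, Mul(2, 6, Rational(1, 7))))))) = Add(16, Mul(2, Add(-69, Mul(-8, Add(-2, Rational(12, 7)))))) = Add(16, Mul(2, Add(-69, Mul(-8, Rational(-2, 7))))) = Add(16, Mul(2, Add(-69, Rational(16, 7)))) = Add(16, Mul(2, Rational(-467, 7))) = Add(16, Rational(-934, 7)) = Rational(-822, 7) ≈ -117.43)
Mul(-1, o) = Mul(-1, Rational(-822, 7)) = Rational(822, 7)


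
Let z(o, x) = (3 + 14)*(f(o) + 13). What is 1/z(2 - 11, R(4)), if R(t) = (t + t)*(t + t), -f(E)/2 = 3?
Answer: 1/119 ≈ 0.0084034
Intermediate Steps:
f(E) = -6 (f(E) = -2*3 = -6)
R(t) = 4*t² (R(t) = (2*t)*(2*t) = 4*t²)
z(o, x) = 119 (z(o, x) = (3 + 14)*(-6 + 13) = 17*7 = 119)
1/z(2 - 11, R(4)) = 1/119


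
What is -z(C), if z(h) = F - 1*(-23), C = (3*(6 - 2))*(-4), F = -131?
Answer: 108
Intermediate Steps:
C = -48 (C = (3*4)*(-4) = 12*(-4) = -48)
z(h) = -108 (z(h) = -131 - 1*(-23) = -131 + 23 = -108)
-z(C) = -1*(-108) = 108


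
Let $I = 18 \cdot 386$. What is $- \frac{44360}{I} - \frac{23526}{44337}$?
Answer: $- \frac{177520664}{25671123} \approx -6.9152$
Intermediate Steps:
$I = 6948$
$- \frac{44360}{I} - \frac{23526}{44337} = - \frac{44360}{6948} - \frac{23526}{44337} = \left(-44360\right) \frac{1}{6948} - \frac{7842}{14779} = - \frac{11090}{1737} - \frac{7842}{14779} = - \frac{177520664}{25671123}$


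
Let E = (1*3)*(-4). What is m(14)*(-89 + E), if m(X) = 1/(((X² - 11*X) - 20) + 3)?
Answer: -101/25 ≈ -4.0400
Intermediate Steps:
E = -12 (E = 3*(-4) = -12)
m(X) = 1/(-17 + X² - 11*X) (m(X) = 1/((-20 + X² - 11*X) + 3) = 1/(-17 + X² - 11*X))
m(14)*(-89 + E) = (-89 - 12)/(-17 + 14² - 11*14) = -101/(-17 + 196 - 154) = -101/25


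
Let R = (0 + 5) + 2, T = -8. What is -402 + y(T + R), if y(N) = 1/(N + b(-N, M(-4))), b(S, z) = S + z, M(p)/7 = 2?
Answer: -5627/14 ≈ -401.93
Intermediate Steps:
M(p) = 14 (M(p) = 7*2 = 14)
R = 7 (R = 5 + 2 = 7)
y(N) = 1/14 (y(N) = 1/(N + (-N + 14)) = 1/(N + (14 - N)) = 1/14)
-402 + y(T + R) = -402 + 1/14 = -5627/14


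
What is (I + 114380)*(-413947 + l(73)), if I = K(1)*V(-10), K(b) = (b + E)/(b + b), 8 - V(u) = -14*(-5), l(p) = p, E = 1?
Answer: -47313247932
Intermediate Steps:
V(u) = -62 (V(u) = 8 - (-14)*(-5) = 8 - 1*70 = 8 - 70 = -62)
K(b) = (1 + b)/(2*b) (K(b) = (b + 1)/(b + b) = (1 + b)/((2*b)) = (1 + b)*(1/(2*b)) = (1 + b)/(2*b))
I = -62 (I = ((½)*(1 + 1)/1)*(-62) = ((½)*1*2)*(-62) = 1*(-62) = -62)
(I + 114380)*(-413947 + l(73)) = (-62 + 114380)*(-413947 + 73) = 114318*(-413874) = -47313247932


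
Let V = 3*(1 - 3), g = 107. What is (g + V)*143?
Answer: 14443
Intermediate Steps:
V = -6 (V = 3*(-2) = -6)
(g + V)*143 = (107 - 6)*143 = 101*143 = 14443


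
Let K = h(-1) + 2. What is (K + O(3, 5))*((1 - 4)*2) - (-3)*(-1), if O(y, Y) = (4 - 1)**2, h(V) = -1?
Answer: -63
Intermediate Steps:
K = 1 (K = -1 + 2 = 1)
O(y, Y) = 9 (O(y, Y) = 3**2 = 9)
(K + O(3, 5))*((1 - 4)*2) - (-3)*(-1) = (1 + 9)*((1 - 4)*2) - (-3)*(-1) = 10*(-3*2) - 1*3 = 10*(-6) - 3 = -60 - 3 = -63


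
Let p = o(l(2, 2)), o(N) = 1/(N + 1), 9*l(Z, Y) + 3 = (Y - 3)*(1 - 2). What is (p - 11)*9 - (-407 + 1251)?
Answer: -6520/7 ≈ -931.43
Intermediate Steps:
l(Z, Y) = -Y/9 (l(Z, Y) = -⅓ + ((Y - 3)*(1 - 2))/9 = -⅓ + ((-3 + Y)*(-1))/9 = -⅓ + (3 - Y)/9 = -⅓ + (⅓ - Y/9) = -Y/9)
o(N) = 1/(1 + N)
p = 9/7 (p = 1/(1 - ⅑*2) = 1/(1 - 2/9) = 1/(7/9) = 9/7 ≈ 1.2857)
(p - 11)*9 - (-407 + 1251) = (9/7 - 11)*9 - (-407 + 1251) = -68/7*9 - 1*844 = -612/7 - 844 = -6520/7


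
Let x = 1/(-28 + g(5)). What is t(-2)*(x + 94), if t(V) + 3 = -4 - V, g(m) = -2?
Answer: -2819/6 ≈ -469.83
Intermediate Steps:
t(V) = -7 - V (t(V) = -3 + (-4 - V) = -7 - V)
x = -1/30 (x = 1/(-28 - 2) = 1/(-30) = -1/30 ≈ -0.033333)
t(-2)*(x + 94) = (-7 - 1*(-2))*(-1/30 + 94) = (-7 + 2)*(2819/30) = -5*2819/30 = -2819/6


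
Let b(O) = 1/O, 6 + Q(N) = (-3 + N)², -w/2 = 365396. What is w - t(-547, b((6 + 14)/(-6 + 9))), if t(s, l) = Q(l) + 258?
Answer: -292420849/400 ≈ -7.3105e+5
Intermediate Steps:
w = -730792 (w = -2*365396 = -730792)
Q(N) = -6 + (-3 + N)²
t(s, l) = 252 + (-3 + l)² (t(s, l) = (-6 + (-3 + l)²) + 258 = 252 + (-3 + l)²)
w - t(-547, b((6 + 14)/(-6 + 9))) = -730792 - (252 + (-3 + 1/((6 + 14)/(-6 + 9)))²) = -730792 - (252 + (-3 + 1/(20/3))²) = -730792 - (252 + (-3 + 3/20)²) = -730792 - (252 + (-57/20)²) = -730792 - (252 + 3249/400) = -730792 - 1*104049/400 = -730792 - 104049/400 = -292420849/400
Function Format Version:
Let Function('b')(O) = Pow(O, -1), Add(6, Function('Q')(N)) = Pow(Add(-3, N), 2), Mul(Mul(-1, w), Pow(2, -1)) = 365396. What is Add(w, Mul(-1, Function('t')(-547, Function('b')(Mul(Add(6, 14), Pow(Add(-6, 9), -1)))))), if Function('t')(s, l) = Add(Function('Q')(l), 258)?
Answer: Rational(-292420849, 400) ≈ -7.3105e+5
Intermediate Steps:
w = -730792 (w = Mul(-2, 365396) = -730792)
Function('Q')(N) = Add(-6, Pow(Add(-3, N), 2))
Function('t')(s, l) = Add(252, Pow(Add(-3, l), 2)) (Function('t')(s, l) = Add(Add(-6, Pow(Add(-3, l), 2)), 258) = Add(252, Pow(Add(-3, l), 2)))
Add(w, Mul(-1, Function('t')(-547, Function('b')(Mul(Add(6, 14), Pow(Add(-6, 9), -1)))))) = Add(-730792, Mul(-1, Add(252, Pow(Add(-3, Pow(Mul(Add(6, 14), Pow(Add(-6, 9), -1)), -1)), 2)))) = Add(-730792, Mul(-1, Add(252, Pow(Add(-3, Pow(Mul(20, Pow(3, -1)), -1)), 2)))) = Add(-730792, Mul(-1, Add(252, Pow(Add(-3, Pow(Mul(20, Rational(1, 3)), -1)), 2)))) = Add(-730792, Mul(-1, Add(252, Pow(Add(-3, Pow(Rational(20, 3), -1)), 2)))) = Add(-730792, Mul(-1, Add(252, Pow(Add(-3, Rational(3, 20)), 2)))) = Add(-730792, Mul(-1, Add(252, Pow(Rational(-57, 20), 2)))) = Add(-730792, Mul(-1, Add(252, Rational(3249, 400)))) = Add(-730792, Mul(-1, Rational(104049, 400))) = Add(-730792, Rational(-104049, 400)) = Rational(-292420849, 400)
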